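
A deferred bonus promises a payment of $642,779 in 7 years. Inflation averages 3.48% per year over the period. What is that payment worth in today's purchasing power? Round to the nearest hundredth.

$505,902.40

Price-level factor over 7 years: (1 + 3.48%)^7 ≈ 1.2705593026.
Purchasing power today: $642,779 divided by that factor.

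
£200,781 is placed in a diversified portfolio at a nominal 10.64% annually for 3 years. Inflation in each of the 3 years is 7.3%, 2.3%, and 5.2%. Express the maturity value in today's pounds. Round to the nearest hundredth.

£235,487.59

Nominal value at maturity: £200,781 × (1 + 10.64%)^3 ≈ £271,931.25.
Price-level factor over 3 years: 1.073 × 1.023 × 1.052 = 1.154758308.
The maturity value deflated by that factor is the answer in today's purchasing power.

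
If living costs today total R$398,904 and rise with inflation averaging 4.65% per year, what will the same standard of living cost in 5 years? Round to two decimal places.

R$500,684.97

Cumulative price-level factor: (1+4.65%)^5 ≈ 1.2551515403.
Multiplying R$398,904 by the price-level factor gives the future nominal sum.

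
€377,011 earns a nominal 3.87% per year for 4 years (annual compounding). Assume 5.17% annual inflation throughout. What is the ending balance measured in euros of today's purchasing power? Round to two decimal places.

Nominal value at maturity: €377,011 × (1 + 3.87%)^4 ≈ €438,848.43.
Price-level factor over 4 years: (1 + 5.17%)^4 ≈ 1.2233972380.
Dividing the nominal maturity value by the price-level factor gives the value in today's money.

€358,712.95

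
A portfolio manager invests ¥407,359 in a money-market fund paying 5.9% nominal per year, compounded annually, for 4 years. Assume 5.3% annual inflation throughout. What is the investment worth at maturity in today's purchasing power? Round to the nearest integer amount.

Nominal value at maturity: ¥407,359 × (1 + 5.9%)^4 ≈ ¥512,343.
Price-level factor over 4 years: (1 + 5.3%)^4 ≈ 1.2294573985.
The maturity value deflated by that factor is the answer in today's purchasing power.

¥416,723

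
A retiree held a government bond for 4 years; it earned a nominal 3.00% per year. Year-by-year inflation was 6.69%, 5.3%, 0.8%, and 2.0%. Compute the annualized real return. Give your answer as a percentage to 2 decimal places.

-0.65%

Cumulative inflation factor: 1.0669 × 1.053 × 1.008 × 1.020 ≈ 1.15508.
Nominal growth factor: 1.12551. Real growth factor = 1.12551 / 1.15508 ≈ 0.97440.
Annualized: 0.97440^(1/4) − 1 ≈ -0.00646.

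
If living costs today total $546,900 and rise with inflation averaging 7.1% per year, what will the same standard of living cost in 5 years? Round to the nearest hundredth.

$770,646.62

Cumulative price-level factor: (1+7.1%)^5 ≈ 1.4091179726.
The nominal amount required is $546,900 scaled up by that factor.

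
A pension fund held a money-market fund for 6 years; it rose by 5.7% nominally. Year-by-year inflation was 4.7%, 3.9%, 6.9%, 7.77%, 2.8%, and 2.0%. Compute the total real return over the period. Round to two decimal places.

-19.57%

Cumulative inflation factor: 1.047 × 1.039 × 1.069 × 1.0777 × 1.028 × 1.020 ≈ 1.31411.
Nominal growth factor: 1.05700. Real growth factor = 1.05700 / 1.31411 ≈ 0.80435.
Total real return ≈ -19.5652%.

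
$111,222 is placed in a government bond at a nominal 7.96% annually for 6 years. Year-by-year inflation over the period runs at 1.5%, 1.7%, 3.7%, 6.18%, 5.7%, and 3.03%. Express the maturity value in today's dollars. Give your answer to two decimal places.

$142,272.45

Nominal value at maturity: $111,222 × (1 + 7.96%)^6 ≈ $176,103.49.
Price-level factor over 6 years: 1.015 × 1.017 × 1.037 × 1.0618 × 1.057 × 1.0303 ≈ 1.2377905414.
Dividing the nominal maturity value by the price-level factor gives the value in today's money.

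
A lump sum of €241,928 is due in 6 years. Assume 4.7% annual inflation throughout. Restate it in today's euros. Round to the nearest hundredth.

€183,656.39

Price-level factor over 6 years: (1 + 4.7%)^6 ≈ 1.3172860421.
Purchasing power today: €241,928 divided by that factor.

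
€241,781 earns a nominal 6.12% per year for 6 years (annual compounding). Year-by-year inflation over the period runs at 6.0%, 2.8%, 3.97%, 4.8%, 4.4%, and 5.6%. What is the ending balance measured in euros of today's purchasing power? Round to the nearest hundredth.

€263,798.85

Nominal value at maturity: €241,781 × (1 + 6.12%)^6 ≈ €345,307.19.
Price-level factor over 6 years: 1.060 × 1.028 × 1.0397 × 1.048 × 1.044 × 1.056 ≈ 1.3089791332.
Dividing the nominal maturity value by the price-level factor gives the value in today's money.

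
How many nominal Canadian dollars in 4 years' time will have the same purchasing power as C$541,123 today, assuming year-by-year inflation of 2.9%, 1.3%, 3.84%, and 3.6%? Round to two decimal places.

Cumulative price-level factor: 1.029 × 1.013 × 1.0384 × 1.036 ≈ 1.1213708308.
The nominal amount required is C$541,123 scaled up by that factor.

C$606,799.55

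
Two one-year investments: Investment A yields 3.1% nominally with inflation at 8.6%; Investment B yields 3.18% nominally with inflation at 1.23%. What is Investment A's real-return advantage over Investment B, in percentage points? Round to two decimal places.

Investment A real return: 1.031/1.086 − 1 = -5.064%.
Investment B real return: 1.0318/1.0123 − 1 = 1.926%.
Difference: -5.064 − 1.926 = -6.990 pp.

-6.99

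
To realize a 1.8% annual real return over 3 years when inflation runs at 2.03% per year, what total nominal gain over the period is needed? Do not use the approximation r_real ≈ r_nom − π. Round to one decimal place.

Required annual nominal rate: (1+1.8%)(1+2.03%) − 1 = 3.86654%.
Cumulative over 3 years: (1 + 0.0386654)^3 − 1 ≈ 0.12054.

12.1%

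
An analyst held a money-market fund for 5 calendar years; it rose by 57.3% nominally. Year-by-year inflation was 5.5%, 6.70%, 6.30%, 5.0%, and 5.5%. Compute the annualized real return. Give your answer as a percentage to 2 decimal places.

3.48%

Cumulative inflation factor: 1.055 × 1.0670 × 1.0630 × 1.050 × 1.055 ≈ 1.32554.
Nominal growth factor: 1.57300. Real growth factor = 1.57300 / 1.32554 ≈ 1.18669.
Annualized: 1.18669^(1/5) − 1 ≈ 0.03483.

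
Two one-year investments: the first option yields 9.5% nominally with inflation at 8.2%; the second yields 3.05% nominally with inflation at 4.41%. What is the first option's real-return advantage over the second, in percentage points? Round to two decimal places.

2.50

The first option real return: 1.095/1.082 − 1 = 1.201%.
The second real return: 1.0305/1.0441 − 1 = -1.303%.
Difference: 1.201 − (-1.303) = 2.504 pp.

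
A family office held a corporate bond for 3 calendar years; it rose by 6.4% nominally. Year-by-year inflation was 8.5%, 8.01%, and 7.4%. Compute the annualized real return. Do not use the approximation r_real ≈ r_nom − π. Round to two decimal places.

Cumulative inflation factor: 1.085 × 1.0801 × 1.074 ≈ 1.25863.
Nominal growth factor: 1.06400. Real growth factor = 1.06400 / 1.25863 ≈ 0.84536.
Annualized: 0.84536^(1/3) − 1 ≈ -0.05446.

-5.45%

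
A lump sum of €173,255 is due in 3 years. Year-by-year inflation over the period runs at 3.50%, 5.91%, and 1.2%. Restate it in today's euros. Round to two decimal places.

€156,180.91

Price-level factor over 3 years: 1.0350 × 1.0591 × 1.012 = 1.109322522.
Purchasing power today: €173,255 divided by that factor.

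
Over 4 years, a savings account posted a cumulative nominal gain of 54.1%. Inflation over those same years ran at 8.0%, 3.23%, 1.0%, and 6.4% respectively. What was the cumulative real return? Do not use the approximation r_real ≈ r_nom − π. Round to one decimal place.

28.6%

Cumulative inflation factor: 1.080 × 1.0323 × 1.010 × 1.064 ≈ 1.19810.
Nominal growth factor: 1.54100. Real growth factor = 1.54100 / 1.19810 ≈ 1.28620.
Total real return ≈ 28.6204%.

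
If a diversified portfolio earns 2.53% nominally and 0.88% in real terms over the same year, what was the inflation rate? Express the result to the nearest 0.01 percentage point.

1.64%

From (1+r_nom) = (1+r_real)(1+π), we get 1+π = (1 + 2.53%)/(1 + 0.88%) = 1.0253/1.0088 ≈ 1.01636.
So π ≈ 1.6356%.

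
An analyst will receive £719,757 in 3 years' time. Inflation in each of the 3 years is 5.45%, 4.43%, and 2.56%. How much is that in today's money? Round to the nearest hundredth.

£637,288.41

Price-level factor over 3 years: 1.0545 × 1.0443 × 1.0256 ≈ 1.1294054374.
Purchasing power today: £719,757 divided by that factor.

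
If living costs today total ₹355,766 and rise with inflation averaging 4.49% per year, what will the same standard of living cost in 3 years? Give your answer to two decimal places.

₹405,871.57

Cumulative price-level factor: (1+4.49%)^3 ≈ 1.1408385488.
Multiplying ₹355,766 by the price-level factor gives the future nominal sum.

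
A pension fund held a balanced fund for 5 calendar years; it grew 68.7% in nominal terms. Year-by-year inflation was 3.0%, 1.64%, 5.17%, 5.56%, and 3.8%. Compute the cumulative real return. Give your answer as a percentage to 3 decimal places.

39.838%

Cumulative inflation factor: 1.030 × 1.0164 × 1.0517 × 1.0556 × 1.038 ≈ 1.20640.
Nominal growth factor: 1.68700. Real growth factor = 1.68700 / 1.20640 ≈ 1.39838.
Total real return ≈ 39.8378%.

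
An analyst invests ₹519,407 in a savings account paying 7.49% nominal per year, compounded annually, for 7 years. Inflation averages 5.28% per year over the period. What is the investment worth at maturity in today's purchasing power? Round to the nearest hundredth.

Nominal value at maturity: ₹519,407 × (1 + 7.49%)^7 ≈ ₹861,160.77.
Price-level factor over 7 years: (1 + 5.28%)^7 ≈ 1.4335773606.
The maturity value deflated by that factor is the answer in today's purchasing power.

₹600,707.57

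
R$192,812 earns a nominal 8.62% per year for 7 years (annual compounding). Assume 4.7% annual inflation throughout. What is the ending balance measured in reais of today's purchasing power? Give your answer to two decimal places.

Nominal value at maturity: R$192,812 × (1 + 8.62%)^7 ≈ R$343,955.81.
Price-level factor over 7 years: (1 + 4.7%)^7 ≈ 1.3791984860.
The maturity value deflated by that factor is the answer in today's purchasing power.

R$249,388.19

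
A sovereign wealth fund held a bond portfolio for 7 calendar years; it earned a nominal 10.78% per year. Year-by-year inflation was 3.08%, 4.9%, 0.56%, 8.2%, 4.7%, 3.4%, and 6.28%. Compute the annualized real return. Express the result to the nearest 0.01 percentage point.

6.09%

Cumulative inflation factor: 1.0308 × 1.049 × 1.0056 × 1.082 × 1.047 × 1.034 × 1.0628 ≈ 1.35370.
Nominal growth factor: 2.04753. Real growth factor = 2.04753 / 1.35370 ≈ 1.51255.
Annualized: 1.51255^(1/7) − 1 ≈ 0.06090.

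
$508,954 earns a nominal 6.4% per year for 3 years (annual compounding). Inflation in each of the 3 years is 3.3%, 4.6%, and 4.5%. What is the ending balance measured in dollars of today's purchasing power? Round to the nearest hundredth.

Nominal value at maturity: $508,954 × (1 + 6.4%)^3 ≈ $613,060.61.
Price-level factor over 3 years: 1.033 × 1.046 × 1.045 = 1.12914131.
Dividing the nominal maturity value by the price-level factor gives the value in today's money.

$542,944.10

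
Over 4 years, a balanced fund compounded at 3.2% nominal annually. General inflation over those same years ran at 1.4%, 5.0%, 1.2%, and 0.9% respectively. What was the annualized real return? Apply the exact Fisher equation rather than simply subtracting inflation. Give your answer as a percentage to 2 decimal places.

Cumulative inflation factor: 1.014 × 1.050 × 1.012 × 1.009 ≈ 1.08717.
Nominal growth factor: 1.13428. Real growth factor = 1.13428 / 1.08717 ≈ 1.04333.
Annualized: 1.04333^(1/4) − 1 ≈ 0.01066.

1.07%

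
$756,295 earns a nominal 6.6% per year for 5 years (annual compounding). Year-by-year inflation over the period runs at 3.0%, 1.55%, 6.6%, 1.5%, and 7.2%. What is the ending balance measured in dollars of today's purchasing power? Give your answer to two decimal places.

Nominal value at maturity: $756,295 × (1 + 6.6%)^5 ≈ $1,041,063.58.
Price-level factor over 5 years: 1.030 × 1.0155 × 1.066 × 1.015 × 1.072 ≈ 1.2132077746.
Dividing the nominal maturity value by the price-level factor gives the value in today's money.

$858,108.23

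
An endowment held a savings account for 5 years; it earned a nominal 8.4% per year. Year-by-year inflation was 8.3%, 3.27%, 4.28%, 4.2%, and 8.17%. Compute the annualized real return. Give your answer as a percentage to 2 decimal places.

2.63%

Cumulative inflation factor: 1.083 × 1.0327 × 1.0428 × 1.042 × 1.0817 ≈ 1.31455.
Nominal growth factor: 1.49674. Real growth factor = 1.49674 / 1.31455 ≈ 1.13859.
Annualized: 1.13859^(1/5) − 1 ≈ 0.02630.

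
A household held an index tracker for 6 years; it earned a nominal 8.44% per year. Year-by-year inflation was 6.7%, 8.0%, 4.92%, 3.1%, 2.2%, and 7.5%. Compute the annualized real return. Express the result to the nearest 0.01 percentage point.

2.90%

Cumulative inflation factor: 1.067 × 1.080 × 1.0492 × 1.031 × 1.022 × 1.075 ≈ 1.36951.
Nominal growth factor: 1.62606. Real growth factor = 1.62606 / 1.36951 ≈ 1.18733.
Annualized: 1.18733^(1/6) − 1 ≈ 0.02903.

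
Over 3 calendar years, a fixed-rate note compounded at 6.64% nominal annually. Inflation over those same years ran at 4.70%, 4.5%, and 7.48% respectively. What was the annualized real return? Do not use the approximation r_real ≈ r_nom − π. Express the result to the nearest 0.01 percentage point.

1.03%

Cumulative inflation factor: 1.0470 × 1.045 × 1.0748 ≈ 1.17595.
Nominal growth factor: 1.21272. Real growth factor = 1.21272 / 1.17595 ≈ 1.03126.
Annualized: 1.03126^(1/3) − 1 ≈ 0.01031.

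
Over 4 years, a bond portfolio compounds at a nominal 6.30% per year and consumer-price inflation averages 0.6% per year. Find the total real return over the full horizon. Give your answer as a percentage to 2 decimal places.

The annual real rate is (1+6.30%)/(1+0.6%) − 1 = 5.6660%.
Compounded over 4 years: (1 + 0.056660)^4 − 1 ≈ 0.24664.

24.66%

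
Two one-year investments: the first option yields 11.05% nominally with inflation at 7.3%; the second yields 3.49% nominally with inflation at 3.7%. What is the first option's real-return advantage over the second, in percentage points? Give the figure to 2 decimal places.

3.70

The first option real return: 1.1105/1.073 − 1 = 3.495%.
The second real return: 1.0349/1.037 − 1 = -0.203%.
Difference: 3.495 − (-0.203) = 3.698 pp.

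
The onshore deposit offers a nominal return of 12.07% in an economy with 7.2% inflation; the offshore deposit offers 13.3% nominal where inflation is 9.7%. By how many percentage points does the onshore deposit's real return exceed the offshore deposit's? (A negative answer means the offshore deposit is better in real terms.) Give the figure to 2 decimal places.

1.26

The onshore deposit real return: 1.1207/1.072 − 1 = 4.543%.
The offshore deposit real return: 1.133/1.097 − 1 = 3.282%.
Difference: 4.543 − 3.282 = 1.261 pp.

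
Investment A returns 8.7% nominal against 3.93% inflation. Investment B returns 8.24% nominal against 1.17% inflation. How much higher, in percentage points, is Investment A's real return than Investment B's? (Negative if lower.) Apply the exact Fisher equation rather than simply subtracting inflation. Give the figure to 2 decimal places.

-2.40

Investment A real return: 1.087/1.0393 − 1 = 4.590%.
Investment B real return: 1.0824/1.0117 − 1 = 6.988%.
Difference: 4.590 − 6.988 = -2.398 pp.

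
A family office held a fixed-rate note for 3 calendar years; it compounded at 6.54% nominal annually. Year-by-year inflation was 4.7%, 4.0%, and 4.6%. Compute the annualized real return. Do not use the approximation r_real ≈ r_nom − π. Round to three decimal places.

2.018%

Cumulative inflation factor: 1.047 × 1.040 × 1.046 ≈ 1.13897.
Nominal growth factor: 1.20931. Real growth factor = 1.20931 / 1.13897 ≈ 1.06176.
Annualized: 1.06176^(1/3) − 1 ≈ 0.02018.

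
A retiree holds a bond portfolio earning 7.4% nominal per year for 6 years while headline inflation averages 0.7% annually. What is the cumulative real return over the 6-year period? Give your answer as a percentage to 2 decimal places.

The annual real rate is (1+7.4%)/(1+0.7%) − 1 = 6.6534%.
Compounded over 6 years: (1 + 0.066534)^6 − 1 ≈ 0.47180.

47.18%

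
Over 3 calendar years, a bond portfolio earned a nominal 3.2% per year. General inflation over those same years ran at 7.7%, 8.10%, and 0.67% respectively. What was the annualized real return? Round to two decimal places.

-2.12%

Cumulative inflation factor: 1.077 × 1.0810 × 1.0067 ≈ 1.17204.
Nominal growth factor: 1.09910. Real growth factor = 1.09910 / 1.17204 ≈ 0.93777.
Annualized: 0.93777^(1/3) − 1 ≈ -0.02119.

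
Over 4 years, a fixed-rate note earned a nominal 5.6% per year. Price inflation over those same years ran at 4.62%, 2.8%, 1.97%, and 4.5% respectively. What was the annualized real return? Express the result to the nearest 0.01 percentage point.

2.06%

Cumulative inflation factor: 1.0462 × 1.028 × 1.0197 × 1.045 ≈ 1.14603.
Nominal growth factor: 1.24353. Real growth factor = 1.24353 / 1.14603 ≈ 1.08507.
Annualized: 1.08507^(1/4) − 1 ≈ 0.02062.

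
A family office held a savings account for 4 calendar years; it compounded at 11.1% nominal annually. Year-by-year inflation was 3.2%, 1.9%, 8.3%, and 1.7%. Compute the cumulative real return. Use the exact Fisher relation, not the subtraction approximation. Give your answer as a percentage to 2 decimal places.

Cumulative inflation factor: 1.032 × 1.019 × 1.083 × 1.017 ≈ 1.15825.
Nominal growth factor: 1.52355. Real growth factor = 1.52355 / 1.15825 ≈ 1.31539.
Total real return ≈ 31.5385%.

31.54%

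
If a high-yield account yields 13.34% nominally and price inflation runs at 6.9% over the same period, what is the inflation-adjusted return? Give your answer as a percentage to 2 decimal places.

6.02%

Real return via the Fisher equation: (1 + 13.34%)/(1 + 6.9%) − 1 = 1.1334/1.069 − 1 ≈ 0.06024.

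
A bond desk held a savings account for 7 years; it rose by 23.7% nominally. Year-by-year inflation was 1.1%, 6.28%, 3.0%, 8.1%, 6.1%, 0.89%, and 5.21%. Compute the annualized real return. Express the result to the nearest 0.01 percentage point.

-1.21%

Cumulative inflation factor: 1.011 × 1.0628 × 1.030 × 1.081 × 1.061 × 1.0089 × 1.0521 ≈ 1.34737.
Nominal growth factor: 1.23700. Real growth factor = 1.23700 / 1.34737 ≈ 0.91809.
Annualized: 0.91809^(1/7) − 1 ≈ -0.01213.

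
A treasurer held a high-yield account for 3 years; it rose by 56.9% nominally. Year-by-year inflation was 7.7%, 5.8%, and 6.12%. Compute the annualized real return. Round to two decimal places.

9.07%

Cumulative inflation factor: 1.077 × 1.058 × 1.0612 ≈ 1.20920.
Nominal growth factor: 1.56900. Real growth factor = 1.56900 / 1.20920 ≈ 1.29755.
Annualized: 1.29755^(1/3) − 1 ≈ 0.09071.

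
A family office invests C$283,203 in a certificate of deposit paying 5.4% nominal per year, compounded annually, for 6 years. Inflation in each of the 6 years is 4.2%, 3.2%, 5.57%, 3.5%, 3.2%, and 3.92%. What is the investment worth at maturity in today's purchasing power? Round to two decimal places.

Nominal value at maturity: C$283,203 × (1 + 5.4%)^6 ≈ C$388,276.87.
Price-level factor over 6 years: 1.042 × 1.032 × 1.0557 × 1.035 × 1.032 × 1.0392 ≈ 1.2601061262.
The maturity value deflated by that factor is the answer in today's purchasing power.

C$308,130.29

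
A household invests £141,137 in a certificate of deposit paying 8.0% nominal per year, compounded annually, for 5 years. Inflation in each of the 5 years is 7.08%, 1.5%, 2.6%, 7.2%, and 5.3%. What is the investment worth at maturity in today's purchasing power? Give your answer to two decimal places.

Nominal value at maturity: £141,137 × (1 + 8.0%)^5 ≈ £207,376.56.
Price-level factor over 5 years: 1.0708 × 1.015 × 1.026 × 1.072 × 1.053 ≈ 1.2587657630.
Dividing the nominal maturity value by the price-level factor gives the value in today's money.

£164,745.95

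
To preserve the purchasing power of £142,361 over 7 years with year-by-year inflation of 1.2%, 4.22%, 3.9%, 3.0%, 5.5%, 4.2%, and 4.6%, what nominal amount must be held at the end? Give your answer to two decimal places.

£184,768.21

Cumulative price-level factor: 1.012 × 1.0422 × 1.039 × 1.030 × 1.055 × 1.042 × 1.046 ≈ 1.2978850105.
The nominal amount required is £142,361 scaled up by that factor.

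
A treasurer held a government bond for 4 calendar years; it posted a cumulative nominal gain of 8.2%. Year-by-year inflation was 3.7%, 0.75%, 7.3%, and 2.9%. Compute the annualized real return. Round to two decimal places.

-1.59%

Cumulative inflation factor: 1.037 × 1.0075 × 1.073 × 1.029 ≈ 1.15356.
Nominal growth factor: 1.08200. Real growth factor = 1.08200 / 1.15356 ≈ 0.93797.
Annualized: 0.93797^(1/4) − 1 ≈ -0.01588.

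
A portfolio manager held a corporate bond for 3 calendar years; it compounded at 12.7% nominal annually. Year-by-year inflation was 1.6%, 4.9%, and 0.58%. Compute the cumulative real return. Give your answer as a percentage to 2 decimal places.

Cumulative inflation factor: 1.016 × 1.049 × 1.0058 ≈ 1.07197.
Nominal growth factor: 1.43144. Real growth factor = 1.43144 / 1.07197 ≈ 1.33534.
Total real return ≈ 33.5337%.

33.53%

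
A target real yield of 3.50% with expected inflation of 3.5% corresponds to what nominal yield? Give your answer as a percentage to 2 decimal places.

7.12%

By the Fisher equation, 1 + r_nom = (1 + 3.50%)(1 + 3.5%) = 1.0350 × 1.035 = 1.071225.
So r_nom = 7.1225%.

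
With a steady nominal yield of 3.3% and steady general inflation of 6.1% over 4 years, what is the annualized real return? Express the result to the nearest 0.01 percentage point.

-2.64%

With constant rates the annual real return is the same each year: (1+3.3%)/(1+6.1%) − 1 = -0.02639.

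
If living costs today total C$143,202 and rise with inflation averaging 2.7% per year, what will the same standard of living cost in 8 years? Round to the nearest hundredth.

Cumulative price-level factor: (1+2.7%)^8 ≈ 1.2375522633.
The nominal amount required is C$143,202 scaled up by that factor.

C$177,219.96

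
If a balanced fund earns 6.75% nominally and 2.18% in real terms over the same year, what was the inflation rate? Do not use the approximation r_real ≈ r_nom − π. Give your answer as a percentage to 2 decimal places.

4.47%

From (1+r_nom) = (1+r_real)(1+π), we get 1+π = (1 + 6.75%)/(1 + 2.18%) = 1.0675/1.0218 ≈ 1.04472.
So π ≈ 4.4725%.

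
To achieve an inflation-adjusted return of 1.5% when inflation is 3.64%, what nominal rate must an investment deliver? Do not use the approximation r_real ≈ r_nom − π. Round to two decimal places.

5.19%

By the Fisher equation, 1 + r_nom = (1 + 1.5%)(1 + 3.64%) = 1.015 × 1.0364 = 1.051946.
So r_nom = 5.1946%.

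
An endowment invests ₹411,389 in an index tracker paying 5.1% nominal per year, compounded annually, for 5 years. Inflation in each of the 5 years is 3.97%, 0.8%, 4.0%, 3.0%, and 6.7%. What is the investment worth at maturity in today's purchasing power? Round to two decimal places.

₹440,415.60

Nominal value at maturity: ₹411,389 × (1 + 5.1%)^5 ≈ ₹527,553.19.
Price-level factor over 5 years: 1.0397 × 1.008 × 1.040 × 1.030 × 1.067 ≈ 1.1978530955.
Dividing the nominal maturity value by the price-level factor gives the value in today's money.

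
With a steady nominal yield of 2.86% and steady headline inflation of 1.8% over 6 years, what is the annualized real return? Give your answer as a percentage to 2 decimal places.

1.04%

With constant rates the annual real return is the same each year: (1+2.86%)/(1+1.8%) − 1 = 0.01041.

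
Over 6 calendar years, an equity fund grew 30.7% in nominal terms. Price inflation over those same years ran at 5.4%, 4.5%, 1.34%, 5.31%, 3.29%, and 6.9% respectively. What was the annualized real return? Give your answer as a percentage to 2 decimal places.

Cumulative inflation factor: 1.054 × 1.045 × 1.0134 × 1.0531 × 1.0329 × 1.069 ≈ 1.29791.
Nominal growth factor: 1.30700. Real growth factor = 1.30700 / 1.29791 ≈ 1.00701.
Annualized: 1.00701^(1/6) − 1 ≈ 0.00116.

0.12%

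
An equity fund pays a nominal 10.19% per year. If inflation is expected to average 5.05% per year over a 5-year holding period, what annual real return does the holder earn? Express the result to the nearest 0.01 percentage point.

4.89%

With constant rates the annual real return is the same each year: (1+10.19%)/(1+5.05%) − 1 = 0.04893.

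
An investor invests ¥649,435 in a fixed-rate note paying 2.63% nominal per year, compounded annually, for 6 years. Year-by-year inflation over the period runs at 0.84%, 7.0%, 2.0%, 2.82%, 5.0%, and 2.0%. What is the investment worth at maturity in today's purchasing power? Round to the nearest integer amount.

Nominal value at maturity: ¥649,435 × (1 + 2.63%)^6 ≈ ¥758,895.
Price-level factor over 6 years: 1.0084 × 1.070 × 1.020 × 1.0282 × 1.050 × 1.020 ≈ 1.2119476386.
Dividing the nominal maturity value by the price-level factor gives the value in today's money.

¥626,178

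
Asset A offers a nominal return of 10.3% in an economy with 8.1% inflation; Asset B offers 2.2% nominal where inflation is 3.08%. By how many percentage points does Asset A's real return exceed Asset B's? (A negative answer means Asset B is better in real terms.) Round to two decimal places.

2.89

Asset A real return: 1.103/1.081 − 1 = 2.035%.
Asset B real return: 1.022/1.0308 − 1 = -0.854%.
Difference: 2.035 − (-0.854) = 2.889 pp.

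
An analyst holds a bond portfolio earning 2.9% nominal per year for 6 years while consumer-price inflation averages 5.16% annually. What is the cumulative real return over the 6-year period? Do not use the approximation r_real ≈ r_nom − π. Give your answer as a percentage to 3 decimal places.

The annual real rate is (1+2.9%)/(1+5.16%) − 1 = -2.1491%.
Compounded over 6 years: (1 + -0.021491)^6 − 1 ≈ -0.12221.

-12.221%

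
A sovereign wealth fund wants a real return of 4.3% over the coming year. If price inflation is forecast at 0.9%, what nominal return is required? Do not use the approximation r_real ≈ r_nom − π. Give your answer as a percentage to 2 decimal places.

By the Fisher equation, 1 + r_nom = (1 + 4.3%)(1 + 0.9%) = 1.043 × 1.009 = 1.052387.
So r_nom = 5.2387%.

5.24%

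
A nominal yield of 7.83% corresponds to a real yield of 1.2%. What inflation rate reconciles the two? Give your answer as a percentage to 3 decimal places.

6.551%

From (1+r_nom) = (1+r_real)(1+π), we get 1+π = (1 + 7.83%)/(1 + 1.2%) = 1.0783/1.012 ≈ 1.06551.
So π ≈ 6.5514%.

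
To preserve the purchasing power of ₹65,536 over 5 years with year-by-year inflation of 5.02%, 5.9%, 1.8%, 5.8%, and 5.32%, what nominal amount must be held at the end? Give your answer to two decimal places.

₹82,678.43

Cumulative price-level factor: 1.0502 × 1.059 × 1.018 × 1.058 × 1.0532 ≈ 1.2615726644.
Multiplying ₹65,536 by the price-level factor gives the future nominal sum.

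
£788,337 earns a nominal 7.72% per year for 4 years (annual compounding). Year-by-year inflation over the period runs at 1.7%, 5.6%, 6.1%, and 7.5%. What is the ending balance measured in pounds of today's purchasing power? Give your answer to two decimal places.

£866,539.91

Nominal value at maturity: £788,337 × (1 + 7.72%)^4 ≈ £1,061,444.50.
Price-level factor over 4 years: 1.017 × 1.056 × 1.061 × 1.075 = 1.2249228024.
The maturity value deflated by that factor is the answer in today's purchasing power.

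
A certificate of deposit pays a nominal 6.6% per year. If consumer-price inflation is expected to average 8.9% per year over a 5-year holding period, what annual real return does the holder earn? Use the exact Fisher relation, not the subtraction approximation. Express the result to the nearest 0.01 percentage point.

With constant rates the annual real return is the same each year: (1+6.6%)/(1+8.9%) − 1 = -0.02112.

-2.11%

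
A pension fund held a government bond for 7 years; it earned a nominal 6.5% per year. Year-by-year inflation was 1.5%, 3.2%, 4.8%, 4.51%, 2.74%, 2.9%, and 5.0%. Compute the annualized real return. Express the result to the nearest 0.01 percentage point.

2.88%

Cumulative inflation factor: 1.015 × 1.032 × 1.048 × 1.0451 × 1.0274 × 1.029 × 1.050 ≈ 1.27353.
Nominal growth factor: 1.55399. Real growth factor = 1.55399 / 1.27353 ≈ 1.22022.
Annualized: 1.22022^(1/7) − 1 ≈ 0.02884.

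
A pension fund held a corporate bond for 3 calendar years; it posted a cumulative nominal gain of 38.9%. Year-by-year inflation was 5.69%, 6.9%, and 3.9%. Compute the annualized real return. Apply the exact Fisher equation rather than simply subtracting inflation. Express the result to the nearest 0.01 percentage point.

Cumulative inflation factor: 1.0569 × 1.069 × 1.039 ≈ 1.17389.
Nominal growth factor: 1.38900. Real growth factor = 1.38900 / 1.17389 ≈ 1.18325.
Annualized: 1.18325^(1/3) − 1 ≈ 0.05769.

5.77%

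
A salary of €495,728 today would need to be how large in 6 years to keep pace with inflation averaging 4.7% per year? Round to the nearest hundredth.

Cumulative price-level factor: (1+4.7%)^6 ≈ 1.3172860421.
The nominal amount required is €495,728 scaled up by that factor.

€653,015.58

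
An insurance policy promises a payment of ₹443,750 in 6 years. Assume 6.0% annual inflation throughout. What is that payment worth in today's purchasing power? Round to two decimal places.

Price-level factor over 6 years: (1 + 6.0%)^6 ≈ 1.4185191123.
Purchasing power today: ₹443,750 divided by that factor.

₹312,826.24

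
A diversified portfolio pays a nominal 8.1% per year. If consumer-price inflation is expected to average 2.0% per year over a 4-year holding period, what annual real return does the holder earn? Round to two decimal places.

With constant rates the annual real return is the same each year: (1+8.1%)/(1+2.0%) − 1 = 0.05980.

5.98%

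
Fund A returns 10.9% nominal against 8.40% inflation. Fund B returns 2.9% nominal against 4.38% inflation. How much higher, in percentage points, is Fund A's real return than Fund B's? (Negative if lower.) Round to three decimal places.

3.724

Fund A real return: 1.109/1.0840 − 1 = 2.3063%.
Fund B real return: 1.029/1.0438 − 1 = -1.4179%.
Difference: 2.3063 − (-1.4179) = 3.7242 pp.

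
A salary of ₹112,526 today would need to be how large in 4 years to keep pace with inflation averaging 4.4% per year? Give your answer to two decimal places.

Cumulative price-level factor: (1+4.4%)^4 ≈ 1.1879604841.
Multiplying ₹112,526 by the price-level factor gives the future nominal sum.

₹133,676.44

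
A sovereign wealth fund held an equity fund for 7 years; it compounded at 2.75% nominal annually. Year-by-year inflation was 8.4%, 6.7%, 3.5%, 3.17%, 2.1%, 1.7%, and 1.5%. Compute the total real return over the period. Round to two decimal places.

-7.11%

Cumulative inflation factor: 1.084 × 1.067 × 1.035 × 1.0317 × 1.021 × 1.017 × 1.015 ≈ 1.30167.
Nominal growth factor: 1.20913. Real growth factor = 1.20913 / 1.30167 ≈ 0.92891.
Total real return ≈ -7.1092%.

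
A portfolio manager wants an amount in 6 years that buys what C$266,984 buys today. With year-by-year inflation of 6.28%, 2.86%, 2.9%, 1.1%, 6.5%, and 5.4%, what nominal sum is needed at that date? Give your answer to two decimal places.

Cumulative price-level factor: 1.0628 × 1.0286 × 1.029 × 1.011 × 1.065 × 1.054 ≈ 1.2765999254.
Multiplying C$266,984 by the price-level factor gives the future nominal sum.

C$340,831.75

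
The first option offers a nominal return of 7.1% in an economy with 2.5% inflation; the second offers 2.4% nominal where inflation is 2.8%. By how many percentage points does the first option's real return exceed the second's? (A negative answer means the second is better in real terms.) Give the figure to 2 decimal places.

The first option real return: 1.071/1.025 − 1 = 4.488%.
The second real return: 1.024/1.028 − 1 = -0.389%.
Difference: 4.488 − (-0.389) = 4.877 pp.

4.88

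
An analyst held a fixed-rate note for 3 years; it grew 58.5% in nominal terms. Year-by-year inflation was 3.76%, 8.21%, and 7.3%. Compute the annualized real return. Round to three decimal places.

9.575%

Cumulative inflation factor: 1.0376 × 1.0821 × 1.073 ≈ 1.20475.
Nominal growth factor: 1.58500. Real growth factor = 1.58500 / 1.20475 ≈ 1.31563.
Annualized: 1.31563^(1/3) − 1 ≈ 0.09575.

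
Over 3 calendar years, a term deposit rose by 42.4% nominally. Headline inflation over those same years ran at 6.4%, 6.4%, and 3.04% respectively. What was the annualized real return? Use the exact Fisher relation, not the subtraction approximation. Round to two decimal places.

Cumulative inflation factor: 1.064 × 1.064 × 1.0304 ≈ 1.16651.
Nominal growth factor: 1.42400. Real growth factor = 1.42400 / 1.16651 ≈ 1.22073.
Annualized: 1.22073^(1/3) − 1 ≈ 0.06874.

6.87%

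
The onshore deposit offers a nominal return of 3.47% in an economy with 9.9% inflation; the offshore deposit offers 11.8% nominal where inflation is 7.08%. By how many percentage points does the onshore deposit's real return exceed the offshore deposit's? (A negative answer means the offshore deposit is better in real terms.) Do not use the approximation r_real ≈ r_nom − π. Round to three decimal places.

The onshore deposit real return: 1.0347/1.099 − 1 = -5.8508%.
The offshore deposit real return: 1.118/1.0708 − 1 = 4.4079%.
Difference: -5.8508 − 4.4079 = -10.2587 pp.

-10.259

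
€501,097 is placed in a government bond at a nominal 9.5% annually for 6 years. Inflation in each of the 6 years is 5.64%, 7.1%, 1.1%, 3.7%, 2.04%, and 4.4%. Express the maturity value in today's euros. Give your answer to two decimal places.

Nominal value at maturity: €501,097 × (1 + 9.5%)^6 ≈ €863,786.71.
Price-level factor over 6 years: 1.0564 × 1.071 × 1.011 × 1.037 × 1.0204 × 1.044 ≈ 1.2636264967.
The maturity value deflated by that factor is the answer in today's purchasing power.

€683,577.55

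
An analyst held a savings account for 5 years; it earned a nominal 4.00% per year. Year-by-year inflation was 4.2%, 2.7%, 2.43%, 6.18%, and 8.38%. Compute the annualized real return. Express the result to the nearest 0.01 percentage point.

Cumulative inflation factor: 1.042 × 1.027 × 1.0243 × 1.0618 × 1.0838 ≈ 1.26141.
Nominal growth factor: 1.21665. Real growth factor = 1.21665 / 1.26141 ≈ 0.96452.
Annualized: 0.96452^(1/5) − 1 ≈ -0.00720.

-0.72%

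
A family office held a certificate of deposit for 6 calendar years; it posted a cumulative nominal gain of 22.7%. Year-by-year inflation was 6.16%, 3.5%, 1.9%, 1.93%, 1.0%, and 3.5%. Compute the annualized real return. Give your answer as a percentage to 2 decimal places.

Cumulative inflation factor: 1.0616 × 1.035 × 1.019 × 1.0193 × 1.010 × 1.035 ≈ 1.19300.
Nominal growth factor: 1.22700. Real growth factor = 1.22700 / 1.19300 ≈ 1.02850.
Annualized: 1.02850^(1/6) − 1 ≈ 0.00469.

0.47%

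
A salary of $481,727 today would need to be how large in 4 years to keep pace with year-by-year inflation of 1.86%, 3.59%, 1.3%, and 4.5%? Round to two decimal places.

Cumulative price-level factor: 1.0186 × 1.0359 × 1.013 × 1.045 ≈ 1.1169847420.
Multiplying $481,727 by the price-level factor gives the future nominal sum.

$538,081.71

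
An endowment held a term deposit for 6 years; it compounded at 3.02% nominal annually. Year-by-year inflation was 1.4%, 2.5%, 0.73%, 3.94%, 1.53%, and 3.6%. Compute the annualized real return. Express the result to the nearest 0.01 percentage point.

0.73%

Cumulative inflation factor: 1.014 × 1.025 × 1.0073 × 1.0394 × 1.0153 × 1.036 ≈ 1.14461.
Nominal growth factor: 1.19544. Real growth factor = 1.19544 / 1.14461 ≈ 1.04441.
Annualized: 1.04441^(1/6) − 1 ≈ 0.00727.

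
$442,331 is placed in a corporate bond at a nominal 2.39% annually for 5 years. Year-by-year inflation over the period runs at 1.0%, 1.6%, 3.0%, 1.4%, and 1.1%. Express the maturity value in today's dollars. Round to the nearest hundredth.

$459,402.84

Nominal value at maturity: $442,331 × (1 + 2.39%)^5 ≈ $497,777.31.
Price-level factor over 5 years: 1.010 × 1.016 × 1.030 × 1.014 × 1.011 ≈ 1.0835311895.
Dividing the nominal maturity value by the price-level factor gives the value in today's money.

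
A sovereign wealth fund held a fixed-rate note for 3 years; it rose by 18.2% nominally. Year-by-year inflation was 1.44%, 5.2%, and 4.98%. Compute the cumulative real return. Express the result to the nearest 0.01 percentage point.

5.51%

Cumulative inflation factor: 1.0144 × 1.052 × 1.0498 ≈ 1.12029.
Nominal growth factor: 1.18200. Real growth factor = 1.18200 / 1.12029 ≈ 1.05508.
Total real return ≈ 5.5081%.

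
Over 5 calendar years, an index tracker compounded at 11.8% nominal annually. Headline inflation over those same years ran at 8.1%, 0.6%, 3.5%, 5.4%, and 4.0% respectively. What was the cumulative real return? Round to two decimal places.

41.57%

Cumulative inflation factor: 1.081 × 1.006 × 1.035 × 1.054 × 1.040 ≈ 1.23378.
Nominal growth factor: 1.74666. Real growth factor = 1.74666 / 1.23378 ≈ 1.41570.
Total real return ≈ 41.5699%.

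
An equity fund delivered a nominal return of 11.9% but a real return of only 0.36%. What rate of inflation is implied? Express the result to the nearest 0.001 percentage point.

From (1+r_nom) = (1+r_real)(1+π), we get 1+π = (1 + 11.9%)/(1 + 0.36%) = 1.119/1.0036 ≈ 1.11499.
So π ≈ 11.4986%.

11.499%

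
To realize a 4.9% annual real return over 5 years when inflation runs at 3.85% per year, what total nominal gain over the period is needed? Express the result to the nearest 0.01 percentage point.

Required annual nominal rate: (1+4.9%)(1+3.85%) − 1 = 8.93865%.
Cumulative over 5 years: (1 + 0.0893865)^5 − 1 ≈ 0.53430.

53.43%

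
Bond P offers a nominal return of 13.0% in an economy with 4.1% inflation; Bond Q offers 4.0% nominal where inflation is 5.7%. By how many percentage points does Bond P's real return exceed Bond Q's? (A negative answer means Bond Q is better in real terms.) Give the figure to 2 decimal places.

Bond P real return: 1.130/1.041 − 1 = 8.549%.
Bond Q real return: 1.040/1.057 − 1 = -1.608%.
Difference: 8.549 − (-1.608) = 10.157 pp.

10.16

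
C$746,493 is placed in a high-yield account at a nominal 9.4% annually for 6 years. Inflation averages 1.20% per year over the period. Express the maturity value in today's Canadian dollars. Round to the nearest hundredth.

Nominal value at maturity: C$746,493 × (1 + 9.4%)^6 ≈ C$1,279,763.36.
Price-level factor over 6 years: (1 + 1.20%)^6 ≈ 1.0741948725.
Dividing the nominal maturity value by the price-level factor gives the value in today's money.

C$1,191,369.83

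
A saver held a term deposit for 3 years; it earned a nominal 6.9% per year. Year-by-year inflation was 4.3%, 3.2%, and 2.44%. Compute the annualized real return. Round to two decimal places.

Cumulative inflation factor: 1.043 × 1.032 × 1.0244 ≈ 1.10264.
Nominal growth factor: 1.22161. Real growth factor = 1.22161 / 1.10264 ≈ 1.10790.
Annualized: 1.10790^(1/3) − 1 ≈ 0.03474.

3.47%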